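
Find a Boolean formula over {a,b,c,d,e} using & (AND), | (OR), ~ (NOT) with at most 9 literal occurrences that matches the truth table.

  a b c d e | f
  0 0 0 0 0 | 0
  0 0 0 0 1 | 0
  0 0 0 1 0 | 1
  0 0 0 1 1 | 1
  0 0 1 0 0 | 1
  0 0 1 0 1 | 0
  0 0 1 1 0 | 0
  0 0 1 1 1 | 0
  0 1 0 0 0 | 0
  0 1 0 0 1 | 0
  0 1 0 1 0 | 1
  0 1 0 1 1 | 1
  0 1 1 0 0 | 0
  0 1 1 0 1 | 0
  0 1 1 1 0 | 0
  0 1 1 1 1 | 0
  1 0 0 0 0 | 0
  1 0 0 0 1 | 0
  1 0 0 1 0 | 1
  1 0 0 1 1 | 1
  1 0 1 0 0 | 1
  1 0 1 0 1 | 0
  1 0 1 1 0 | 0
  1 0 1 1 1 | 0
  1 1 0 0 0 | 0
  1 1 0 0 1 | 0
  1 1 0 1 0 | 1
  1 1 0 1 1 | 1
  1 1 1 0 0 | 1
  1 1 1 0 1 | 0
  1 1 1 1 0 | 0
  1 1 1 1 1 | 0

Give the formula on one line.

((~c & d) | ((c & ~e) & ((a | ~b) & ~d)))

  ~c = 11110000111100001111000011110000
  (~c & d) = 00110000001100000011000000110000
  ~e = 10101010101010101010101010101010
  (c & ~e) = 00001010000010100000101000001010
  ~b = 11111111000000001111111100000000
  (a | ~b) = 11111111000000001111111111111111
  ~d = 11001100110011001100110011001100
  ((a | ~b) & ~d) = 11001100000000001100110011001100
  ((c & ~e) & ((a | ~b) & ~d)) = 00001000000000000000100000001000
  ((~c & d) | ((c & ~e) & ((a | ~b) & ~d))) = 00111000001100000011100000111000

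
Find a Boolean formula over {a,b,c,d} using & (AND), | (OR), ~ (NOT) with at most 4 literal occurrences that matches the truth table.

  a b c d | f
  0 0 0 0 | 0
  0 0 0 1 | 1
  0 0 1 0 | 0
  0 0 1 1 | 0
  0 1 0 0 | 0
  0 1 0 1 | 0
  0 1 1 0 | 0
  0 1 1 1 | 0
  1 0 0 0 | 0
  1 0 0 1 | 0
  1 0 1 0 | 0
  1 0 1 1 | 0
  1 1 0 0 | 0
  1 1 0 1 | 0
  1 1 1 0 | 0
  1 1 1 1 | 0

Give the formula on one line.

  ~a = 1111111100000000
  ~b = 1111000011110000
  ~c = 1100110011001100
  (~b & ~c) = 1100000011000000
  (~a & (~b & ~c)) = 1100000000000000
  (d & (~a & (~b & ~c))) = 0100000000000000

(d & (~a & (~b & ~c)))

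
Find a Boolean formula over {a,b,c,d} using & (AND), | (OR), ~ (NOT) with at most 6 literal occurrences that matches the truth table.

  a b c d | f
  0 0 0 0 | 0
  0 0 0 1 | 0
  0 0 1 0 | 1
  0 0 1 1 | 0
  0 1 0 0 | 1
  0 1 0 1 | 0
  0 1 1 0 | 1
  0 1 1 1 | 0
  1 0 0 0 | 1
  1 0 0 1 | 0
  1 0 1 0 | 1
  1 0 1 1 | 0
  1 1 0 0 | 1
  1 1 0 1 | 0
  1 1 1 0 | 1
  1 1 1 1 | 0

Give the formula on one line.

(((a | b) | c) & ~d)

  (a | b) = 0000111111111111
  ((a | b) | c) = 0011111111111111
  ~d = 1010101010101010
  (((a | b) | c) & ~d) = 0010101010101010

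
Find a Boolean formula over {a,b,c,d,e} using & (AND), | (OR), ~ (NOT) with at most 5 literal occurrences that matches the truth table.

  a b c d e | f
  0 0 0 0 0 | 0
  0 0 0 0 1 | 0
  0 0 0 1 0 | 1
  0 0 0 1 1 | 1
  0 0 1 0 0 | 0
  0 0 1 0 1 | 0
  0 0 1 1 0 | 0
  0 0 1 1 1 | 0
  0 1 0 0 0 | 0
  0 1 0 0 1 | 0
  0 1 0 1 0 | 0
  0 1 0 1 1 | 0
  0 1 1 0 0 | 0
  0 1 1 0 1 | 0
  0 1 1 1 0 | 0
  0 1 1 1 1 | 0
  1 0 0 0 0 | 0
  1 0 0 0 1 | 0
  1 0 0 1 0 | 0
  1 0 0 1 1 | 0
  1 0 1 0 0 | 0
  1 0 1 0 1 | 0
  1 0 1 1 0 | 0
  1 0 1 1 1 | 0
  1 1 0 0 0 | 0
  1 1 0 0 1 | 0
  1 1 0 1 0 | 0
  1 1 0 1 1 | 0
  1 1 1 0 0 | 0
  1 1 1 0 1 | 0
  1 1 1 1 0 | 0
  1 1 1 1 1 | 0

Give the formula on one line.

  ~b = 11111111000000001111111100000000
  ~a = 11111111111111110000000000000000
  (~b & ~a) = 11111111000000000000000000000000
  (d | b) = 00110011111111110011001111111111
  ((~b & ~a) & (d | b)) = 00110011000000000000000000000000
  ~c = 11110000111100001111000011110000
  (((~b & ~a) & (d | b)) & ~c) = 00110000000000000000000000000000

(((~b & ~a) & (d | b)) & ~c)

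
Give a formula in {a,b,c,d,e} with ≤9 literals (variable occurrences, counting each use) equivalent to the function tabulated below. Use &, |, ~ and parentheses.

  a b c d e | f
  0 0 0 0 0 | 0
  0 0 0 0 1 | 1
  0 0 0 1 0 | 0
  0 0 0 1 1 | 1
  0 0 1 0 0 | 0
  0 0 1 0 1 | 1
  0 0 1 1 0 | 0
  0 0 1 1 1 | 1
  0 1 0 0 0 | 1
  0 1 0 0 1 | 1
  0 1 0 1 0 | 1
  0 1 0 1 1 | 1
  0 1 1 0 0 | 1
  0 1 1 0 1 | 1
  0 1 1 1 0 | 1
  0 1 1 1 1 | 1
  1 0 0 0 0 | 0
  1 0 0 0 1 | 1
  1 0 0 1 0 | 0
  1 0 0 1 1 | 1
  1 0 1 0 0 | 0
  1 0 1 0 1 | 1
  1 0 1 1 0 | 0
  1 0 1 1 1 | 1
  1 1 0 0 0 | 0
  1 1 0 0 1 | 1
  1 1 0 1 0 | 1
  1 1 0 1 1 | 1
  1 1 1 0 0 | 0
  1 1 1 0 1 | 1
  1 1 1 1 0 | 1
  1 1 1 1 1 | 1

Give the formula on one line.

  ~a = 11111111111111110000000000000000
  (~a | b) = 11111111111111110000000011111111
  ((~a | b) & d) = 00110011001100110000000000110011
  (((~a | b) & d) | ~a) = 11111111111111110000000000110011
  ((((~a | b) & d) | ~a) & b) = 00000000111111110000000000110011
  (e | ((((~a | b) & d) | ~a) & b)) = 01010101111111110101010101110111

(e | ((((~a | b) & d) | ~a) & b))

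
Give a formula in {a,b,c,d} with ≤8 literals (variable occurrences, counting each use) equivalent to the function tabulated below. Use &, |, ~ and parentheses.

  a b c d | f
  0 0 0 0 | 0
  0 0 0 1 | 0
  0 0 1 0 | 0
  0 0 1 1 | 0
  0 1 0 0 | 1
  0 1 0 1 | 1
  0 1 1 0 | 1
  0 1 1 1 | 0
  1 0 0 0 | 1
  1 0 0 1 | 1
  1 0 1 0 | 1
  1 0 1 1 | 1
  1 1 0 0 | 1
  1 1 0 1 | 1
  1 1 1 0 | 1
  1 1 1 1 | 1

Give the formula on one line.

(((a | ~d) & (a | b)) | (b & ~c))

  ~d = 1010101010101010
  (a | ~d) = 1010101011111111
  (a | b) = 0000111111111111
  ((a | ~d) & (a | b)) = 0000101011111111
  ~c = 1100110011001100
  (b & ~c) = 0000110000001100
  (((a | ~d) & (a | b)) | (b & ~c)) = 0000111011111111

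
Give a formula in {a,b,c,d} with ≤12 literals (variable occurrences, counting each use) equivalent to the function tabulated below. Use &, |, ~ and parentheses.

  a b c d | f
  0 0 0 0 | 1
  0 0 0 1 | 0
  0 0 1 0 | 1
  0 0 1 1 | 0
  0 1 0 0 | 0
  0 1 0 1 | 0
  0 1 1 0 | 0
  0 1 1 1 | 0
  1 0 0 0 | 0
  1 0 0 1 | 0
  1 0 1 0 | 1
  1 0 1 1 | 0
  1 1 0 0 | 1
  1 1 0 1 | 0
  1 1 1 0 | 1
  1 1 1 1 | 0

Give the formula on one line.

  ~a = 1111111100000000
  (~a | c) = 1111111100110011
  (b | (~a | c)) = 1111111100111111
  ~d = 1010101010101010
  (a & ~d) = 0000000010101010
  (~a | b) = 1111111100001111
  ((a & ~d) & (~a | b)) = 0000000000001010
  ~b = 1111000011110000
  (((a & ~d) & (~a | b)) | ~b) = 1111000011111010
  ((((a & ~d) & (~a | b)) | ~b) & ~d) = 1010000010101010
  ((b | (~a | c)) & ((((a & ~d) & (~a | b)) | ~b) & ~d)) = 1010000000101010

((b | (~a | c)) & ((((a & ~d) & (~a | b)) | ~b) & ~d))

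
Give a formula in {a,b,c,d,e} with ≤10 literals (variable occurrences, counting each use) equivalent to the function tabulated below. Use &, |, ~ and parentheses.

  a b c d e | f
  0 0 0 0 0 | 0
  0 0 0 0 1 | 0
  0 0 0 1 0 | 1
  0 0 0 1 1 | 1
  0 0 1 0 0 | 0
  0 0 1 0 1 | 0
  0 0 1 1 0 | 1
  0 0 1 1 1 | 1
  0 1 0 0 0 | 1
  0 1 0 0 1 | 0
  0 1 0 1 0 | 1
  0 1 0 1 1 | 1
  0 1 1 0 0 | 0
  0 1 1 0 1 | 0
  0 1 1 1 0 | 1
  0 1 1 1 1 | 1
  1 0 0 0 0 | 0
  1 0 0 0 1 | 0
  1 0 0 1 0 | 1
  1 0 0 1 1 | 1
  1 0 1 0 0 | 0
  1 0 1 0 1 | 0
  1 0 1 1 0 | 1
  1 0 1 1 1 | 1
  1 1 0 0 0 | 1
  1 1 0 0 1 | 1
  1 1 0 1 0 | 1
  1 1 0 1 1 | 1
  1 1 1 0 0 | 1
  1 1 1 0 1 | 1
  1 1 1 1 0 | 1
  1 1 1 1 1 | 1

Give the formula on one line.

(d | (b & ((~d & (a | ~b)) | (a | (~c & ~e)))))

  ~d = 11001100110011001100110011001100
  ~b = 11111111000000001111111100000000
  (a | ~b) = 11111111000000001111111111111111
  (~d & (a | ~b)) = 11001100000000001100110011001100
  ~c = 11110000111100001111000011110000
  ~e = 10101010101010101010101010101010
  (~c & ~e) = 10100000101000001010000010100000
  (a | (~c & ~e)) = 10100000101000001111111111111111
  ((~d & (a | ~b)) | (a | (~c & ~e))) = 11101100101000001111111111111111
  (b & ((~d & (a | ~b)) | (a | (~c & ~e)))) = 00000000101000000000000011111111
  (d | (b & ((~d & (a | ~b)) | (a | (~c & ~e))))) = 00110011101100110011001111111111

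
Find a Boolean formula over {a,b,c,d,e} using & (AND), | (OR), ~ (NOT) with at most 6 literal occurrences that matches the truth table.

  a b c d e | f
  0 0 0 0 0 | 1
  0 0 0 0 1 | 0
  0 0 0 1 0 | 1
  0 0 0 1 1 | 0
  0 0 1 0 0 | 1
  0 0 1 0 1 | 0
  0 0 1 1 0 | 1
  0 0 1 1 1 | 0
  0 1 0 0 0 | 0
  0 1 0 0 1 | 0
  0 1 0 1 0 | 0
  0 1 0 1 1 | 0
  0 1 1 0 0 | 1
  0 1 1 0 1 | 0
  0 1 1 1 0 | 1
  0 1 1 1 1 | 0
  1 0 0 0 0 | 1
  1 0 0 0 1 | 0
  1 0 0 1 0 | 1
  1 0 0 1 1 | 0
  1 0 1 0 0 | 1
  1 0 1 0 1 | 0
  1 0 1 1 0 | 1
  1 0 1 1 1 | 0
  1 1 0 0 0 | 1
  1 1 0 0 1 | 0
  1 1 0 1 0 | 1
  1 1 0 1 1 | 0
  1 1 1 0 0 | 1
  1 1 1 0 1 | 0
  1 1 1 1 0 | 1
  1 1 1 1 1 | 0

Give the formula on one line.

  ~e = 10101010101010101010101010101010
  ~b = 11111111000000001111111100000000
  (~b | c) = 11111111000011111111111100001111
  (a | (~b | c)) = 11111111000011111111111111111111
  (~e & (a | (~b | c))) = 10101010000010101010101010101010

(~e & (a | (~b | c)))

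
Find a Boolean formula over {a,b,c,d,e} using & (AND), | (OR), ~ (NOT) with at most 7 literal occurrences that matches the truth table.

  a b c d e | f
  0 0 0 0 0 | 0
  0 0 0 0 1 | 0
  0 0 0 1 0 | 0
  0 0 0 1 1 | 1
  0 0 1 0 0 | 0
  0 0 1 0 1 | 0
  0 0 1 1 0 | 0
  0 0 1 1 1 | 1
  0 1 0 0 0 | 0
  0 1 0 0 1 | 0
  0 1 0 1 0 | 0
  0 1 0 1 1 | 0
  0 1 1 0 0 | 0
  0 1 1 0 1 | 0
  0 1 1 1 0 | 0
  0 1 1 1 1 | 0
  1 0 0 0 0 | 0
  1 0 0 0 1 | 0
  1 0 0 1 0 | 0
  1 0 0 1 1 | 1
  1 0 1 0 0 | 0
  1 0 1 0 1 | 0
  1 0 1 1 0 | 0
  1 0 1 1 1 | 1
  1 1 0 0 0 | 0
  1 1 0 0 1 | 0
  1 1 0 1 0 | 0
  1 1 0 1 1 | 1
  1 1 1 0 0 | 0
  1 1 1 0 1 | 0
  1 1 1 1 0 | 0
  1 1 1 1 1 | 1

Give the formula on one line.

  (d & e) = 00010001000100010001000100010001
  ~b = 11111111000000001111111100000000
  (~b & e) = 01010101000000000101010100000000
  ~e = 10101010101010101010101010101010
  (a | ~e) = 10101010101010101111111111111111
  (d & (a | ~e)) = 00100010001000100011001100110011
  ((~b & e) | (d & (a | ~e))) = 01110111001000100111011100110011
  ((d & e) & ((~b & e) | (d & (a | ~e)))) = 00010001000000000001000100010001

((d & e) & ((~b & e) | (d & (a | ~e))))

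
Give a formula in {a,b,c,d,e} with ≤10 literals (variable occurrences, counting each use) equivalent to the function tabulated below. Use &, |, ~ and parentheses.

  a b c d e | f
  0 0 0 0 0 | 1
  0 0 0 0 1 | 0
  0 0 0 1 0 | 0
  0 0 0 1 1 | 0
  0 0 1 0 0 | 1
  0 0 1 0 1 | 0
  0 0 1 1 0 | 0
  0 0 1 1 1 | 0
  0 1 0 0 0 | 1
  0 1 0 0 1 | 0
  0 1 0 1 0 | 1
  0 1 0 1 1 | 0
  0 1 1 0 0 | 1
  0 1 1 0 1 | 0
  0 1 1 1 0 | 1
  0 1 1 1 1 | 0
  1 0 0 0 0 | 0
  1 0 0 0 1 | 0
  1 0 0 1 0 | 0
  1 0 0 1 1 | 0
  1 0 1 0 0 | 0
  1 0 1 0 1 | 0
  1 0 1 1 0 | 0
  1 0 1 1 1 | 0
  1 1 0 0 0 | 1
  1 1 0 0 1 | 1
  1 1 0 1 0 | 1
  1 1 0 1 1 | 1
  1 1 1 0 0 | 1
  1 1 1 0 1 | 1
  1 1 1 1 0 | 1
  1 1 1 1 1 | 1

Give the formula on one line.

  ~b = 11111111000000001111111100000000
  (e & d) = 00010001000100010001000100010001
  (~b & (e & d)) = 00010001000000000001000100000000
  ~e = 10101010101010101010101010101010
  (~e | a) = 10101010101010101111111111111111
  ((~b & (e & d)) | (~e | a)) = 10111011101010101111111111111111
  ~a = 11111111111111110000000000000000
  ~d = 11001100110011001100110011001100
  (~a & ~d) = 11001100110011000000000000000000
  (b | (~a & ~d)) = 11001100111111110000000011111111
  (((~b & (e & d)) | (~e | a)) & (b | (~a & ~d))) = 10001000101010100000000011111111

(((~b & (e & d)) | (~e | a)) & (b | (~a & ~d)))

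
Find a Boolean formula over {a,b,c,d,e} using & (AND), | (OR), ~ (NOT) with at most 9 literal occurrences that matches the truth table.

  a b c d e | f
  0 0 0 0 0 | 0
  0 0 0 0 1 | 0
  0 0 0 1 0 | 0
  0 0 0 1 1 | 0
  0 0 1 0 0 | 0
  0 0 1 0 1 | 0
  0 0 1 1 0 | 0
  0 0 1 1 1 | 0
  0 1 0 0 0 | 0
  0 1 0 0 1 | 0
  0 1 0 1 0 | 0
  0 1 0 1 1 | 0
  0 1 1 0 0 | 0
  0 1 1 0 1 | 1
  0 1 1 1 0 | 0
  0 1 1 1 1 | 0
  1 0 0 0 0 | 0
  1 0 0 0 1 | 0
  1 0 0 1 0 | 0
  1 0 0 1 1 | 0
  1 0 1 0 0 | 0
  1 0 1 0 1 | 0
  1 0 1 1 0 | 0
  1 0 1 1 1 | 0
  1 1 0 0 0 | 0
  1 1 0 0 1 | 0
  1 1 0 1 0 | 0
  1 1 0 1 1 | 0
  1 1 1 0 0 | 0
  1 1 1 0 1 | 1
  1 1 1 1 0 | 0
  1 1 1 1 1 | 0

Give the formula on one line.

((~d & (b | a)) & ((d | e) & (c & b)))

  ~d = 11001100110011001100110011001100
  (b | a) = 00000000111111111111111111111111
  (~d & (b | a)) = 00000000110011001100110011001100
  (d | e) = 01110111011101110111011101110111
  (c & b) = 00000000000011110000000000001111
  ((d | e) & (c & b)) = 00000000000001110000000000000111
  ((~d & (b | a)) & ((d | e) & (c & b))) = 00000000000001000000000000000100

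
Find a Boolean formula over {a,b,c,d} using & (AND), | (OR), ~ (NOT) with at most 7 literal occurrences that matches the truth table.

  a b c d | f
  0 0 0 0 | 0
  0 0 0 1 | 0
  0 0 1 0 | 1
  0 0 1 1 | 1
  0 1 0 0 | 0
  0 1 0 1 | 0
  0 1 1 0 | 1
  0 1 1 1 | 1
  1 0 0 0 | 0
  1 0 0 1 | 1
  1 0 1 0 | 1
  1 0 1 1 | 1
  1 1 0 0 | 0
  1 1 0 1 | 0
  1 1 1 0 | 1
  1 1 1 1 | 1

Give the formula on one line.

(((b | a) & (d & (~b | ~d))) | c)

  (b | a) = 0000111111111111
  ~b = 1111000011110000
  ~d = 1010101010101010
  (~b | ~d) = 1111101011111010
  (d & (~b | ~d)) = 0101000001010000
  ((b | a) & (d & (~b | ~d))) = 0000000001010000
  (((b | a) & (d & (~b | ~d))) | c) = 0011001101110011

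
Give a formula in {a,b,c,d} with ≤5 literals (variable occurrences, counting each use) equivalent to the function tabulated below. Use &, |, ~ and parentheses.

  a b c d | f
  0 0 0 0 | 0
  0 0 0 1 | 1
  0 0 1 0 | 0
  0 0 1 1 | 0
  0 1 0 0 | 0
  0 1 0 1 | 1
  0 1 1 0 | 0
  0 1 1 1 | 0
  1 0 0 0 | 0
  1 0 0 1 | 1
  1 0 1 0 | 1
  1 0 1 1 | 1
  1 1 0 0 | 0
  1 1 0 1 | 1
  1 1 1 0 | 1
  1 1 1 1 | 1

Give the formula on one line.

  ~c = 1100110011001100
  (c & a) = 0000000000110011
  (~c | (c & a)) = 1100110011111111
  (d | c) = 0111011101110111
  ((~c | (c & a)) & (d | c)) = 0100010001110111

((~c | (c & a)) & (d | c))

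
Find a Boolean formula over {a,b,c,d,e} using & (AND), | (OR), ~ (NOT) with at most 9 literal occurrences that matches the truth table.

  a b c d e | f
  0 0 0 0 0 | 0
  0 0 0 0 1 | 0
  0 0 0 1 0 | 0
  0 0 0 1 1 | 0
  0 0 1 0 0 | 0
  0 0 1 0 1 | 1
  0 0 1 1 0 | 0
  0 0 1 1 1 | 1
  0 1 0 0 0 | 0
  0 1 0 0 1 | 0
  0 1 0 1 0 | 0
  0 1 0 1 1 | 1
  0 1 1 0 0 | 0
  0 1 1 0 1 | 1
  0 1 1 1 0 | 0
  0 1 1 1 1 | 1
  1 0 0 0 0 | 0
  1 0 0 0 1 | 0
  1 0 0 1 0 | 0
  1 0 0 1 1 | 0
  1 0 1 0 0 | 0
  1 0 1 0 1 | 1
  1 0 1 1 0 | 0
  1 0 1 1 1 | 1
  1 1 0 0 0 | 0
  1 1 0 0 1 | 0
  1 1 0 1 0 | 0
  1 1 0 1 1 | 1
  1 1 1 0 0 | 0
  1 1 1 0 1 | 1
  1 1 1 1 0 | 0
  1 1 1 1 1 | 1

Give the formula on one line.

(((b & d) | (((a & ~c) | e) & c)) & (e | ~d))

  (b & d) = 00000000001100110000000000110011
  ~c = 11110000111100001111000011110000
  (a & ~c) = 00000000000000001111000011110000
  ((a & ~c) | e) = 01010101010101011111010111110101
  (((a & ~c) | e) & c) = 00000101000001010000010100000101
  ((b & d) | (((a & ~c) | e) & c)) = 00000101001101110000010100110111
  ~d = 11001100110011001100110011001100
  (e | ~d) = 11011101110111011101110111011101
  (((b & d) | (((a & ~c) | e) & c)) & (e | ~d)) = 00000101000101010000010100010101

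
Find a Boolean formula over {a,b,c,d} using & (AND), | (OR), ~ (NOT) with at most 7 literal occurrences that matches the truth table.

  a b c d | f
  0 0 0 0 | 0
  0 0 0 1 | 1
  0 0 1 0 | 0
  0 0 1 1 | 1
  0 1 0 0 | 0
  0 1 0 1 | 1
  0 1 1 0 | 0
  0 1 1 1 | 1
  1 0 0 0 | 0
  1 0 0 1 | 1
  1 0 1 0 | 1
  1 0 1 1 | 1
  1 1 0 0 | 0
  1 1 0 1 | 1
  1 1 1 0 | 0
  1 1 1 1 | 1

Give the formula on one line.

  (d & c) = 0001000100010001
  ~b = 1111000011110000
  (c & ~b) = 0011000000110000
  ((d & c) | (c & ~b)) = 0011000100110001
  (((d & c) | (c & ~b)) & a) = 0000000000110001
  ((((d & c) | (c & ~b)) & a) | d) = 0101010101110101

((((d & c) | (c & ~b)) & a) | d)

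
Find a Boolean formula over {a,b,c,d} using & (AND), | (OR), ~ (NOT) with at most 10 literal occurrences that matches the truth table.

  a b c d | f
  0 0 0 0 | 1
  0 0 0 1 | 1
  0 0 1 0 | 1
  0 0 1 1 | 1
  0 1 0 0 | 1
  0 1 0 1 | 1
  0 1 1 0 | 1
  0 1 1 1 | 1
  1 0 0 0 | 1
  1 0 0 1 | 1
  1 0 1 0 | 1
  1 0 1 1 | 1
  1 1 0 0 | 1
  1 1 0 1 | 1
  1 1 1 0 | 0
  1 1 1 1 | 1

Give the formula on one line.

  (b & a) = 0000000000001111
  ~c = 1100110011001100
  (b | a) = 0000111111111111
  (~c & (b | a)) = 0000110011001100
  ((~c & (b | a)) | d) = 0101110111011101
  ((b & a) & ((~c & (b | a)) | d)) = 0000000000001101
  ~b = 1111000011110000
  ~a = 1111111100000000
  (d | ~a) = 1111111101010101
  (~b | (d | ~a)) = 1111111111110101
  (((b & a) & ((~c & (b | a)) | d)) | (~b | (d | ~a))) = 1111111111111101

(((b & a) & ((~c & (b | a)) | d)) | (~b | (d | ~a)))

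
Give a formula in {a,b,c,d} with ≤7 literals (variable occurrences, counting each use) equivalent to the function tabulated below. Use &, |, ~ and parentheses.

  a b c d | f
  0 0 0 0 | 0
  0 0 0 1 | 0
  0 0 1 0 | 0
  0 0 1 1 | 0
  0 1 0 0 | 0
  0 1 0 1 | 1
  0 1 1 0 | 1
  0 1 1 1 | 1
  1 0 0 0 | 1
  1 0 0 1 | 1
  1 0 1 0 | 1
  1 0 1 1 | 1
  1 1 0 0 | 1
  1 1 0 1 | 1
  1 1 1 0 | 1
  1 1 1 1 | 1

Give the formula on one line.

((~c & a) | ((b | a) & (c | d)))

  ~c = 1100110011001100
  (~c & a) = 0000000011001100
  (b | a) = 0000111111111111
  (c | d) = 0111011101110111
  ((b | a) & (c | d)) = 0000011101110111
  ((~c & a) | ((b | a) & (c | d))) = 0000011111111111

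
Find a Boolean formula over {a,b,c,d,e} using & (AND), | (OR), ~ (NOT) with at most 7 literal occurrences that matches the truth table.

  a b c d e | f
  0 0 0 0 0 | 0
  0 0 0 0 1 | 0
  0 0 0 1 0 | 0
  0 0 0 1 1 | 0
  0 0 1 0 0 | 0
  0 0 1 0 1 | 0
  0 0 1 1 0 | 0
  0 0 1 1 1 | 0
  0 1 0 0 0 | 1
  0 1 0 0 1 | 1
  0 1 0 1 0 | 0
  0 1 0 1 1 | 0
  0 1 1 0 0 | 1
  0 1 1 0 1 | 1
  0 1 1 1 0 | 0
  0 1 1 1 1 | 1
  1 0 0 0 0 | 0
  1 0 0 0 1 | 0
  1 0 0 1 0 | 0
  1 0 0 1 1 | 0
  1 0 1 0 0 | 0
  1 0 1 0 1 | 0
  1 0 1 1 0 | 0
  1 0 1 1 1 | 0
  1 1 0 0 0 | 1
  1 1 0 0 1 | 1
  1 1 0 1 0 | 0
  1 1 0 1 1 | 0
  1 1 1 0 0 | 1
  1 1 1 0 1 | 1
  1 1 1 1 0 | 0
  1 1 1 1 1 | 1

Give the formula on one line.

  (e & c) = 00000101000001010000010100000101
  ~d = 11001100110011001100110011001100
  ~b = 11111111000000001111111100000000
  (~d | ~b) = 11111111110011001111111111001100
  ((e & c) | (~d | ~b)) = 11111111110011011111111111001101
  (b & ((e & c) | (~d | ~b))) = 00000000110011010000000011001101

(b & ((e & c) | (~d | ~b)))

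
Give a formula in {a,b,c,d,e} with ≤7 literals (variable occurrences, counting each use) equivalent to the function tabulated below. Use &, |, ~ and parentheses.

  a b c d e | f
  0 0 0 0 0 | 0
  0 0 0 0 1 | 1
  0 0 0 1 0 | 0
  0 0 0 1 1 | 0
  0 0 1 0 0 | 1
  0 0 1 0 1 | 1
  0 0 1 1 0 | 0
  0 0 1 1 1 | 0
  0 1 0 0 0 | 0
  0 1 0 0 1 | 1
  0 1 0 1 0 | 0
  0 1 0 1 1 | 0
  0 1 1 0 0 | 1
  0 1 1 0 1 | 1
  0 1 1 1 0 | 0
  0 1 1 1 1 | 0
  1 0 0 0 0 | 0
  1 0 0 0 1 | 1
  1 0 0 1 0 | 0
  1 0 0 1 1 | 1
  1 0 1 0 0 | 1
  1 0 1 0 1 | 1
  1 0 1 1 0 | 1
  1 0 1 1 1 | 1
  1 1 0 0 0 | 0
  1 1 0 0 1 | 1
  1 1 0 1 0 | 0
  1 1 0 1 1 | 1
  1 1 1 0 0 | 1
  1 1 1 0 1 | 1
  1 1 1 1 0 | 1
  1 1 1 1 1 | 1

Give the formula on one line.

  ~d = 11001100110011001100110011001100
  (a | ~d) = 11001100110011001111111111111111
  (e | c) = 01011111010111110101111101011111
  ((a | ~d) & (e | c)) = 01001100010011000101111101011111

((a | ~d) & (e | c))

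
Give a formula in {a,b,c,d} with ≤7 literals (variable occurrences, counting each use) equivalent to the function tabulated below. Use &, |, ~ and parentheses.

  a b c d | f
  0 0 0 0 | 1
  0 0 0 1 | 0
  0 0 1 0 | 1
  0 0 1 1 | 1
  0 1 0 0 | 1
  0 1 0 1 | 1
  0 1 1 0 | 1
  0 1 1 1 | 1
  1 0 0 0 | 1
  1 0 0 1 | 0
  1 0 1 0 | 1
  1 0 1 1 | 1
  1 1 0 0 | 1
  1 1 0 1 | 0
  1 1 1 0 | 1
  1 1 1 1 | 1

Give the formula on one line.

  ~a = 1111111100000000
  (~a | c) = 1111111100110011
  (c | b) = 0011111100111111
  ((~a | c) & (c | b)) = 0011111100110011
  ~d = 1010101010101010
  (((~a | c) & (c | b)) | ~d) = 1011111110111011

(((~a | c) & (c | b)) | ~d)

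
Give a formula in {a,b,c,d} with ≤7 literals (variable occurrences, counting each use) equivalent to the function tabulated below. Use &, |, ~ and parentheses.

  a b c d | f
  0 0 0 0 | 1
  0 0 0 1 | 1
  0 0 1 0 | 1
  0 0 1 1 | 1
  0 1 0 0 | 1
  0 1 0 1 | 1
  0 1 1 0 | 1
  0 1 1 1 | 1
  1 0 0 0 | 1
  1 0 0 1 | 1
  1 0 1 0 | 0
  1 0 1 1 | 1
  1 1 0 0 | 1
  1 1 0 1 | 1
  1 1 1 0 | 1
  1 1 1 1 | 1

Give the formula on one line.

  ~c = 1100110011001100
  (~c | d) = 1101110111011101
  ~a = 1111111100000000
  ((~c | d) | ~a) = 1111111111011101
  (b | ((~c | d) | ~a)) = 1111111111011111

(b | ((~c | d) | ~a))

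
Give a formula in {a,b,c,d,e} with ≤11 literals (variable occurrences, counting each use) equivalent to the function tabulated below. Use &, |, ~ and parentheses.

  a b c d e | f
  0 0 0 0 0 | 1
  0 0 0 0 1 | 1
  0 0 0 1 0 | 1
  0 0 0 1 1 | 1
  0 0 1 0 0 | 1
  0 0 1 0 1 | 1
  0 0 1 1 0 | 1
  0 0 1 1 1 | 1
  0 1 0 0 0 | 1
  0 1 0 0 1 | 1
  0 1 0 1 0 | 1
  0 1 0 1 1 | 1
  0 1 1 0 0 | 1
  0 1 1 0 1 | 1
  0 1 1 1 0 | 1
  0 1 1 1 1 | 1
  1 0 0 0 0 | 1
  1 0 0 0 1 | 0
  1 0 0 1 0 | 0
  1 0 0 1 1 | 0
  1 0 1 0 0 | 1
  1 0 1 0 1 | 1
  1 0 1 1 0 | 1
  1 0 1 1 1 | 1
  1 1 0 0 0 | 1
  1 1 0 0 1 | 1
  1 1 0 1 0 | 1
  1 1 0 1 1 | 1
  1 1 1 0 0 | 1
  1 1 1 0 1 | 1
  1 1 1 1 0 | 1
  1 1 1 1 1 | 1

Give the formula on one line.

((((~c | d) & (~b & ~a)) | c) | ((~e | b) & (~d | b)))

  ~c = 11110000111100001111000011110000
  (~c | d) = 11110011111100111111001111110011
  ~b = 11111111000000001111111100000000
  ~a = 11111111111111110000000000000000
  (~b & ~a) = 11111111000000000000000000000000
  ((~c | d) & (~b & ~a)) = 11110011000000000000000000000000
  (((~c | d) & (~b & ~a)) | c) = 11111111000011110000111100001111
  ~e = 10101010101010101010101010101010
  (~e | b) = 10101010111111111010101011111111
  ~d = 11001100110011001100110011001100
  (~d | b) = 11001100111111111100110011111111
  ((~e | b) & (~d | b)) = 10001000111111111000100011111111
  ((((~c | d) & (~b & ~a)) | c) | ((~e | b) & (~d | b))) = 11111111111111111000111111111111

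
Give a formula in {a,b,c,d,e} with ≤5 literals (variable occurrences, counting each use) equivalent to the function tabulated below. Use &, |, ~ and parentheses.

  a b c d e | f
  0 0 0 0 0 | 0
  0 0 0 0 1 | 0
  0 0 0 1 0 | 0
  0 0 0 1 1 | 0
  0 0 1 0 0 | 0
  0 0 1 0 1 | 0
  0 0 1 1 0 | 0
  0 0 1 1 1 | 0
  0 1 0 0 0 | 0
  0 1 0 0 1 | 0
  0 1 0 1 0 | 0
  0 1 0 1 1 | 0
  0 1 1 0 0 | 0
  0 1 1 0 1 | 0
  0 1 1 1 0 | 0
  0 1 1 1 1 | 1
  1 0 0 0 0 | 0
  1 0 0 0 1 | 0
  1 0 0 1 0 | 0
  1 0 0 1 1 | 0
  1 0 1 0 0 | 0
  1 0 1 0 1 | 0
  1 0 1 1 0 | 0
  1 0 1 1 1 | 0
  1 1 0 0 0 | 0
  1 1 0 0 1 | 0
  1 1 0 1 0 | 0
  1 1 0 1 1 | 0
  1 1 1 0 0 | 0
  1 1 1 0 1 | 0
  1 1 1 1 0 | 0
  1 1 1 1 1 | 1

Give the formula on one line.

((e & c) & ((b | ~e) & d))

  (e & c) = 00000101000001010000010100000101
  ~e = 10101010101010101010101010101010
  (b | ~e) = 10101010111111111010101011111111
  ((b | ~e) & d) = 00100010001100110010001000110011
  ((e & c) & ((b | ~e) & d)) = 00000000000000010000000000000001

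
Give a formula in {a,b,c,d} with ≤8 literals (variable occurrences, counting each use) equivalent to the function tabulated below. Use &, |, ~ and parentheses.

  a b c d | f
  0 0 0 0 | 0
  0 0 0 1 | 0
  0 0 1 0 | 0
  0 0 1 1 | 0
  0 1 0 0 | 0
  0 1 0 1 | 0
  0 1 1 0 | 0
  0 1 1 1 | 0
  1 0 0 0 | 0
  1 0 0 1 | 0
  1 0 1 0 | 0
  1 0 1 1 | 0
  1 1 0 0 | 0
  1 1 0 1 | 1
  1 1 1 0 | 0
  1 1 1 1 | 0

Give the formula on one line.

  ~c = 1100110011001100
  (a | c) = 0011001111111111
  (d | c) = 0111011101110111
  ((a | c) & (d | c)) = 0011001101110111
  (~c & ((a | c) & (d | c))) = 0000000001000100
  (b & (~c & ((a | c) & (d | c)))) = 0000000000000100

(b & (~c & ((a | c) & (d | c))))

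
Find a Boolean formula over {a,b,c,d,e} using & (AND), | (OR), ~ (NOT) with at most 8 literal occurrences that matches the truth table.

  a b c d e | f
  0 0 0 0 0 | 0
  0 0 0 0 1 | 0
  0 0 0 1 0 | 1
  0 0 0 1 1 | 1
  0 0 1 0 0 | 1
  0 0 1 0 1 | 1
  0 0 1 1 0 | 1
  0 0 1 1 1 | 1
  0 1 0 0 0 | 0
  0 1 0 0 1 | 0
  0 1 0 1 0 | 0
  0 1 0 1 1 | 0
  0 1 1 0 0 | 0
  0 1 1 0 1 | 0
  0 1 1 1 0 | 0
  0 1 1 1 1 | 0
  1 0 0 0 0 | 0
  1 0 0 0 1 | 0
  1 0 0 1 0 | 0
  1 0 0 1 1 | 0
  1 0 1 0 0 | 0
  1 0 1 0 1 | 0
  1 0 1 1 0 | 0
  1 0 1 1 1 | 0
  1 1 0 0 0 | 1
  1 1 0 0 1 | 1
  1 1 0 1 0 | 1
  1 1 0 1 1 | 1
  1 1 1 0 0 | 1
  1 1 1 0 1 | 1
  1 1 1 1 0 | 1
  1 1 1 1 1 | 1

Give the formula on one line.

  (c | d) = 00111111001111110011111100111111
  ~a = 11111111111111110000000000000000
  ((c | d) & ~a) = 00111111001111110000000000000000
  (((c | d) & ~a) | b) = 00111111111111110000000011111111
  ~b = 11111111000000001111111100000000
  (a | ~b) = 11111111000000001111111111111111
  ((((c | d) & ~a) | b) & (a | ~b)) = 00111111000000000000000011111111

((((c | d) & ~a) | b) & (a | ~b))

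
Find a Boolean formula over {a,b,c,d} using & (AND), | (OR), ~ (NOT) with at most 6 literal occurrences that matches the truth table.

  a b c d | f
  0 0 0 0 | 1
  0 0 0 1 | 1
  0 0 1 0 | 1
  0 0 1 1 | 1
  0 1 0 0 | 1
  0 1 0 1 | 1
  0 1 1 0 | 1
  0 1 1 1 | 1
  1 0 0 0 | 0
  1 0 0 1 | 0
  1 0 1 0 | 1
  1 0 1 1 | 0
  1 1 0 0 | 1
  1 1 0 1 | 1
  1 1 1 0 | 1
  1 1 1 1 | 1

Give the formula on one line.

((b | ~a) | (c & (~c | (~d & c))))

  ~a = 1111111100000000
  (b | ~a) = 1111111100001111
  ~c = 1100110011001100
  ~d = 1010101010101010
  (~d & c) = 0010001000100010
  (~c | (~d & c)) = 1110111011101110
  (c & (~c | (~d & c))) = 0010001000100010
  ((b | ~a) | (c & (~c | (~d & c)))) = 1111111100101111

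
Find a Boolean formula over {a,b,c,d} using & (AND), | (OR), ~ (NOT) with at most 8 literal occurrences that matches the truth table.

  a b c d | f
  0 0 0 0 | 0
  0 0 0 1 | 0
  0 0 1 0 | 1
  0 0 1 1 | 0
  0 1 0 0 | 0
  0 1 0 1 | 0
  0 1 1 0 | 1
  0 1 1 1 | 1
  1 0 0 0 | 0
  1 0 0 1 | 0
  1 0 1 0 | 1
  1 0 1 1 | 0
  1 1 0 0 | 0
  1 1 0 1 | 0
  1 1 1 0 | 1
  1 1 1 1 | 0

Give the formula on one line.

  ~d = 1010101010101010
  ~a = 1111111100000000
  (b & ~a) = 0000111100000000
  ~c = 1100110011001100
  ((b & ~a) | ~c) = 1100111111001100
  (a | ((b & ~a) | ~c)) = 1100111111111111
  ((a | ((b & ~a) | ~c)) & ~a) = 1100111100000000
  (~d | ((a | ((b & ~a) | ~c)) & ~a)) = 1110111110101010
  (c & (~d | ((a | ((b & ~a) | ~c)) & ~a))) = 0010001100100010

(c & (~d | ((a | ((b & ~a) | ~c)) & ~a)))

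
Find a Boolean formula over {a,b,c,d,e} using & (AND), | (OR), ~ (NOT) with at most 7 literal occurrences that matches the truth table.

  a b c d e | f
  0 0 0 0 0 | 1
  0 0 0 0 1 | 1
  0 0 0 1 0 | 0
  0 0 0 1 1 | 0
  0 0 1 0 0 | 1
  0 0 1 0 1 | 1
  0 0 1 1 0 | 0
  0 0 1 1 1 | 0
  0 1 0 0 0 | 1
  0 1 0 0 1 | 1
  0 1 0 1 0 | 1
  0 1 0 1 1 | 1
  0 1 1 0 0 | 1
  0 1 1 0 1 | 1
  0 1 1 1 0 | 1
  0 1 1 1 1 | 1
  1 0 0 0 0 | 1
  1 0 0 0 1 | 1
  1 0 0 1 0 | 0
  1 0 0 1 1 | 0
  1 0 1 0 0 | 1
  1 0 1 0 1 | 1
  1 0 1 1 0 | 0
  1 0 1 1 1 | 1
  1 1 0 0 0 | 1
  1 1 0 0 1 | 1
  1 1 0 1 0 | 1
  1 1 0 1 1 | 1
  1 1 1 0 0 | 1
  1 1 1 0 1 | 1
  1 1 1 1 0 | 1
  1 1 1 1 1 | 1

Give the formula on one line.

  (c & a) = 00000000000000000000111100001111
  (c & e) = 00000101000001010000010100000101
  ((c & a) & (c & e)) = 00000000000000000000010100000101
  ~d = 11001100110011001100110011001100
  (b | ~d) = 11001100111111111100110011111111
  (((c & a) & (c & e)) | (b | ~d)) = 11001100111111111100110111111111

(((c & a) & (c & e)) | (b | ~d))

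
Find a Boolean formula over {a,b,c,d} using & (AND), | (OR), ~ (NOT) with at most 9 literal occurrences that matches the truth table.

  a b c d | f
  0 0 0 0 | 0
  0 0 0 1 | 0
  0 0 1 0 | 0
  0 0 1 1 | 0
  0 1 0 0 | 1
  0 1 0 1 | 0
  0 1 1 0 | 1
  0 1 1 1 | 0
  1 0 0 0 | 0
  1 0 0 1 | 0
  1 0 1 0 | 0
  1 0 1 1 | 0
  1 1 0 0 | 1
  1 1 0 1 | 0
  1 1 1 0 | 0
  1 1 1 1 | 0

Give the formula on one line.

  ~b = 1111000011110000
  ~a = 1111111100000000
  (~b | ~a) = 1111111111110000
  ~d = 1010101010101010
  ((~b | ~a) & ~d) = 1010101010100000
  ~c = 1100110011001100
  (((~b | ~a) & ~d) | ~c) = 1110111011101100
  (b & ~d) = 0000101000001010
  (b & c) = 0000001100000011
  ((b & c) & a) = 0000000000000011
  ((b & ~d) | ((b & c) & a)) = 0000101000001011
  ((((~b | ~a) & ~d) | ~c) & ((b & ~d) | ((b & c) & a))) = 0000101000001000

((((~b | ~a) & ~d) | ~c) & ((b & ~d) | ((b & c) & a)))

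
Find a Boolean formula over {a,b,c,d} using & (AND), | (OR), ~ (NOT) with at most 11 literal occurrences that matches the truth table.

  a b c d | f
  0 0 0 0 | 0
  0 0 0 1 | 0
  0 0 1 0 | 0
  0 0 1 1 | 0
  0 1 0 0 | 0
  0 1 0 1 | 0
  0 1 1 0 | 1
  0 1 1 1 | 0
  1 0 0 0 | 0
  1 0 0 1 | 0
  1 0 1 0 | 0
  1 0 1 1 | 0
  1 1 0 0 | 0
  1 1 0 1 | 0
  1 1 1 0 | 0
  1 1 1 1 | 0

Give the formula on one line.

(((c | ~b) & (~a & b)) & ((((b & d) | a) & ~c) | ~d))

  ~b = 1111000011110000
  (c | ~b) = 1111001111110011
  ~a = 1111111100000000
  (~a & b) = 0000111100000000
  ((c | ~b) & (~a & b)) = 0000001100000000
  (b & d) = 0000010100000101
  ((b & d) | a) = 0000010111111111
  ~c = 1100110011001100
  (((b & d) | a) & ~c) = 0000010011001100
  ~d = 1010101010101010
  ((((b & d) | a) & ~c) | ~d) = 1010111011101110
  (((c | ~b) & (~a & b)) & ((((b & d) | a) & ~c) | ~d)) = 0000001000000000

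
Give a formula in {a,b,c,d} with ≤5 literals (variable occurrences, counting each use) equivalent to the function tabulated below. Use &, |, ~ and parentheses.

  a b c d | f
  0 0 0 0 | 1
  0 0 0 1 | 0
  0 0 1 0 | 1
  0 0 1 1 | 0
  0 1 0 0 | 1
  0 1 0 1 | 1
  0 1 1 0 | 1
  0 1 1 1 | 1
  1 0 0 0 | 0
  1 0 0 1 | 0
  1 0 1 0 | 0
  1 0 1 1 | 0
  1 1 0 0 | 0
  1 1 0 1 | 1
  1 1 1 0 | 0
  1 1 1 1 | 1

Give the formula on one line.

((~d | b) & (~a | d))

  ~d = 1010101010101010
  (~d | b) = 1010111110101111
  ~a = 1111111100000000
  (~a | d) = 1111111101010101
  ((~d | b) & (~a | d)) = 1010111100000101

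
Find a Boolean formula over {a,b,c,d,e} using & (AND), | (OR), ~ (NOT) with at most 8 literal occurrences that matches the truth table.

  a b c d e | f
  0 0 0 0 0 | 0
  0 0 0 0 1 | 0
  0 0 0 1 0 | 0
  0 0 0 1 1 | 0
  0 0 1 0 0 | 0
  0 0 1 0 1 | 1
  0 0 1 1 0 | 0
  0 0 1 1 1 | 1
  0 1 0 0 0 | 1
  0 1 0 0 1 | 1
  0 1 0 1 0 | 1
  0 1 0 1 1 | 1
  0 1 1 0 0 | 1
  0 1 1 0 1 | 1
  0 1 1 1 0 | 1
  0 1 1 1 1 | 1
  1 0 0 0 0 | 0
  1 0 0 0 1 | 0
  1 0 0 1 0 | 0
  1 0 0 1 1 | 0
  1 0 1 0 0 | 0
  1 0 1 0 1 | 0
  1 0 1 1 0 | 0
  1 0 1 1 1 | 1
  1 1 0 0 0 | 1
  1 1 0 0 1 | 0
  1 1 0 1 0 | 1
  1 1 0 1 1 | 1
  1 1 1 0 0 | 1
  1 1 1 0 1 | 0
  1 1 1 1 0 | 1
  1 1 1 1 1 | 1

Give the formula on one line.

  (b | e) = 01010101111111110101010111111111
  (c | b) = 00001111111111110000111111111111
  ((b | e) & (c | b)) = 00000101111111110000010111111111
  ~a = 11111111111111110000000000000000
  ~e = 10101010101010101010101010101010
  (~e | d) = 10111011101110111011101110111011
  (~a | (~e | d)) = 11111111111111111011101110111011
  (((b | e) & (c | b)) & (~a | (~e | d))) = 00000101111111110000000110111011

(((b | e) & (c | b)) & (~a | (~e | d)))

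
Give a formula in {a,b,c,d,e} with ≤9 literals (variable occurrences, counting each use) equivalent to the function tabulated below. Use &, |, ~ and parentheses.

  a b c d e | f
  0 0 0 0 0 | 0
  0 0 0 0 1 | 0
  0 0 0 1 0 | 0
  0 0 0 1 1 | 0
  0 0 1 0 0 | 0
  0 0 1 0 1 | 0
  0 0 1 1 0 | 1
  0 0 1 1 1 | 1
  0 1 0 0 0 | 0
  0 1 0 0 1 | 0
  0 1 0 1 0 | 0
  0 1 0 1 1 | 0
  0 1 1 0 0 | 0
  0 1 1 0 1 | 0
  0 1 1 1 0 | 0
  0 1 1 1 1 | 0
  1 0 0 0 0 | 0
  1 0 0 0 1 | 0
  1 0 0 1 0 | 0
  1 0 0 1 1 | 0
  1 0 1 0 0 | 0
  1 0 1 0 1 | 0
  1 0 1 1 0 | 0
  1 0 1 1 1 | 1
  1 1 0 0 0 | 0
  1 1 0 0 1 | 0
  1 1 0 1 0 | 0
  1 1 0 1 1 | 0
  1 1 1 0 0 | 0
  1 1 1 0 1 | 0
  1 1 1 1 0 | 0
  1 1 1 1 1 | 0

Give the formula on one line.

  ~a = 11111111111111110000000000000000
  (~a | e) = 11111111111111110101010101010101
  (d & (~a | e)) = 00110011001100110001000100010001
  ~b = 11111111000000001111111100000000
  (e | ~b) = 11111111010101011111111101010101
  (c & (e | ~b)) = 00001111000001010000111100000101
  ((d & (~a | e)) & (c & (e | ~b))) = 00000011000000010000000100000001
  (d | c) = 00111111001111110011111100111111
  ((d | c) & ~b) = 00111111000000000011111100000000
  (((d & (~a | e)) & (c & (e | ~b))) & ((d | c) & ~b)) = 00000011000000000000000100000000

(((d & (~a | e)) & (c & (e | ~b))) & ((d | c) & ~b))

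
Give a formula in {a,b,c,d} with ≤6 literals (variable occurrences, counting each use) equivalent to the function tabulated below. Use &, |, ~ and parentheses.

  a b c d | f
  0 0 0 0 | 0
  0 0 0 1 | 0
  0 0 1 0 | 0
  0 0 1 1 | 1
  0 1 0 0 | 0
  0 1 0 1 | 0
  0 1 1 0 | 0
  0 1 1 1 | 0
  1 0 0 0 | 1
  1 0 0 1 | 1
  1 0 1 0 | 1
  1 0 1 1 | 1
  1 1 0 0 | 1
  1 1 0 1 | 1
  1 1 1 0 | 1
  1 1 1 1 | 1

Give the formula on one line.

  (b | d) = 0101111101011111
  ~b = 1111000011110000
  ((b | d) & ~b) = 0101000001010000
  (c & ((b | d) & ~b)) = 0001000000010000
  ((c & ((b | d) & ~b)) | a) = 0001000011111111

((c & ((b | d) & ~b)) | a)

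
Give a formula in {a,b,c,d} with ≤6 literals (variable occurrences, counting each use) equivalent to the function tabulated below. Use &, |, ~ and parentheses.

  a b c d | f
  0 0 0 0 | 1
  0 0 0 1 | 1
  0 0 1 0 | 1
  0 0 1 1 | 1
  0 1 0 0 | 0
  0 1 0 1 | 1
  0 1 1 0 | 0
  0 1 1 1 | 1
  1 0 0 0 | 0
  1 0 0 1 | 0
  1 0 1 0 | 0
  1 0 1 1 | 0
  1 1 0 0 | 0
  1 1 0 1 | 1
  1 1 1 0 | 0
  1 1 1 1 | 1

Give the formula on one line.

((b & d) | (~a & (~b | (b & d))))

  (b & d) = 0000010100000101
  ~a = 1111111100000000
  ~b = 1111000011110000
  (~b | (b & d)) = 1111010111110101
  (~a & (~b | (b & d))) = 1111010100000000
  ((b & d) | (~a & (~b | (b & d)))) = 1111010100000101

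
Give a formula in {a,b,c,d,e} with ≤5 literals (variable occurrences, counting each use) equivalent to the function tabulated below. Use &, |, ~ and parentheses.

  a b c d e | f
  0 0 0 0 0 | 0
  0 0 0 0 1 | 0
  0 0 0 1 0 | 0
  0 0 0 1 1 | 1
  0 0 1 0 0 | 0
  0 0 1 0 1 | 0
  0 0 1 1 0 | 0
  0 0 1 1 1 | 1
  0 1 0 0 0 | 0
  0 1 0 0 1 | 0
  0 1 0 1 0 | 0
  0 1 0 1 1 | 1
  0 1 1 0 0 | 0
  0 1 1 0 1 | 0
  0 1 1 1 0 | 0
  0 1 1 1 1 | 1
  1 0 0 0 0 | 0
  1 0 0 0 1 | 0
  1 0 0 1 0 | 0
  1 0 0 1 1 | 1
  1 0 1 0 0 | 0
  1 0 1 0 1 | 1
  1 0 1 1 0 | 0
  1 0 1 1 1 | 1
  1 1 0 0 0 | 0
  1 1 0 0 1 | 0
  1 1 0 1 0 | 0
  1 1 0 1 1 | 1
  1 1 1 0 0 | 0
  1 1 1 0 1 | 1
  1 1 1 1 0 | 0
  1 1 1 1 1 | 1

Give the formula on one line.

  (c & a) = 00000000000000000000111100001111
  ((c & a) | d) = 00110011001100110011111100111111
  (((c & a) | d) & e) = 00010001000100010001010100010101

(((c & a) | d) & e)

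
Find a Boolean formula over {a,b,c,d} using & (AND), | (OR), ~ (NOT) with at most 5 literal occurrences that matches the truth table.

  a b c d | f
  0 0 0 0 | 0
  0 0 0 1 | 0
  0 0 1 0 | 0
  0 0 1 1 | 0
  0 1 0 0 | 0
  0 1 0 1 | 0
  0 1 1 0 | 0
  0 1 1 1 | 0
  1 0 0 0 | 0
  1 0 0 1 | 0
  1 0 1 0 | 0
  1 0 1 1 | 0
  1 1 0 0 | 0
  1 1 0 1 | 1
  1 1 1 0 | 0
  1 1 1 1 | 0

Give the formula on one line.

(((~c & a) & d) & b)

  ~c = 1100110011001100
  (~c & a) = 0000000011001100
  ((~c & a) & d) = 0000000001000100
  (((~c & a) & d) & b) = 0000000000000100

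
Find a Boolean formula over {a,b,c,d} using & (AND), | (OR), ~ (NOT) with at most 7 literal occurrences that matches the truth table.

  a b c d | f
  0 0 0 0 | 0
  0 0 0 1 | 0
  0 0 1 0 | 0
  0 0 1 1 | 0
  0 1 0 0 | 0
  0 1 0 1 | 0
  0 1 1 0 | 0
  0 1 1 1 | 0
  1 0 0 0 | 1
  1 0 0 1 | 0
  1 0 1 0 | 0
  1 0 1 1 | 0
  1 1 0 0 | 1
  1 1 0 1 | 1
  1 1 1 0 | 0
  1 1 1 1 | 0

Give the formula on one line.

(((b | ((b & c) | (a & ~d))) & a) & ~c)

  (b & c) = 0000001100000011
  ~d = 1010101010101010
  (a & ~d) = 0000000010101010
  ((b & c) | (a & ~d)) = 0000001110101011
  (b | ((b & c) | (a & ~d))) = 0000111110101111
  ((b | ((b & c) | (a & ~d))) & a) = 0000000010101111
  ~c = 1100110011001100
  (((b | ((b & c) | (a & ~d))) & a) & ~c) = 0000000010001100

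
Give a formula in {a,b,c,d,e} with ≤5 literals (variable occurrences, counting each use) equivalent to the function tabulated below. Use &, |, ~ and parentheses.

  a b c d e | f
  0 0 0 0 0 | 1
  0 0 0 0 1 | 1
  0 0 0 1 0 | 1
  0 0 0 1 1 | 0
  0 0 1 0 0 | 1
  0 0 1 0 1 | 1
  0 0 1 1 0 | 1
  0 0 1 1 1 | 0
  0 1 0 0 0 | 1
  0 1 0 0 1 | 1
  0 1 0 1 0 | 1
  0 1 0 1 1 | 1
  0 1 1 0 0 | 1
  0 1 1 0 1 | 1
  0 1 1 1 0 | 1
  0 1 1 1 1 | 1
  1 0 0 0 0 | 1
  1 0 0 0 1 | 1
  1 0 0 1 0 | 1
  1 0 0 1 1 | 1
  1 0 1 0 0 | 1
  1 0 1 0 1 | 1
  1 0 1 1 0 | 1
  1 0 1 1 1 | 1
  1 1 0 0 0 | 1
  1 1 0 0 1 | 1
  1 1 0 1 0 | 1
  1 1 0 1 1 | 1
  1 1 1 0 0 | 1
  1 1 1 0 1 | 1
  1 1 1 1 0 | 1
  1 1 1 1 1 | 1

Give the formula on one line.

((a | b) | ((~e & ~a) | ~d))

  (a | b) = 00000000111111111111111111111111
  ~e = 10101010101010101010101010101010
  ~a = 11111111111111110000000000000000
  (~e & ~a) = 10101010101010100000000000000000
  ~d = 11001100110011001100110011001100
  ((~e & ~a) | ~d) = 11101110111011101100110011001100
  ((a | b) | ((~e & ~a) | ~d)) = 11101110111111111111111111111111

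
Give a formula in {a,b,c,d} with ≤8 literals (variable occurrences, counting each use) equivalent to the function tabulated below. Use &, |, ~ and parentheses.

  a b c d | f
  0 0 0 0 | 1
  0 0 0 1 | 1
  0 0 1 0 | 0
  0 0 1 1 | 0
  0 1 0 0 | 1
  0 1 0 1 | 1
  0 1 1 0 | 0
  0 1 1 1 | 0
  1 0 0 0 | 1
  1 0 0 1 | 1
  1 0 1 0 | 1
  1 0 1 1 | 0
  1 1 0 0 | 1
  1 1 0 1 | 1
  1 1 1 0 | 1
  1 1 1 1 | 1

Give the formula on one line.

(~c | ((~d | b) & (a & c)))

  ~c = 1100110011001100
  ~d = 1010101010101010
  (~d | b) = 1010111110101111
  (a & c) = 0000000000110011
  ((~d | b) & (a & c)) = 0000000000100011
  (~c | ((~d | b) & (a & c))) = 1100110011101111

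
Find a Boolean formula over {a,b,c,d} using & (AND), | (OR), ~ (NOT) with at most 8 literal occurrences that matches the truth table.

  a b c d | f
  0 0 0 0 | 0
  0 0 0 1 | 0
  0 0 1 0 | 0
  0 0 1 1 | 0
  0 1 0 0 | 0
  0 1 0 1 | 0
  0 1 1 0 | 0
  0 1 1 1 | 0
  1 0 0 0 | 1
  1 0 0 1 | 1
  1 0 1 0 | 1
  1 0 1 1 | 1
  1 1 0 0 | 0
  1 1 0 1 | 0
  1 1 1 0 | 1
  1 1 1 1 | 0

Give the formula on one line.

(a & ((~b & a) | (~d & c)))

  ~b = 1111000011110000
  (~b & a) = 0000000011110000
  ~d = 1010101010101010
  (~d & c) = 0010001000100010
  ((~b & a) | (~d & c)) = 0010001011110010
  (a & ((~b & a) | (~d & c))) = 0000000011110010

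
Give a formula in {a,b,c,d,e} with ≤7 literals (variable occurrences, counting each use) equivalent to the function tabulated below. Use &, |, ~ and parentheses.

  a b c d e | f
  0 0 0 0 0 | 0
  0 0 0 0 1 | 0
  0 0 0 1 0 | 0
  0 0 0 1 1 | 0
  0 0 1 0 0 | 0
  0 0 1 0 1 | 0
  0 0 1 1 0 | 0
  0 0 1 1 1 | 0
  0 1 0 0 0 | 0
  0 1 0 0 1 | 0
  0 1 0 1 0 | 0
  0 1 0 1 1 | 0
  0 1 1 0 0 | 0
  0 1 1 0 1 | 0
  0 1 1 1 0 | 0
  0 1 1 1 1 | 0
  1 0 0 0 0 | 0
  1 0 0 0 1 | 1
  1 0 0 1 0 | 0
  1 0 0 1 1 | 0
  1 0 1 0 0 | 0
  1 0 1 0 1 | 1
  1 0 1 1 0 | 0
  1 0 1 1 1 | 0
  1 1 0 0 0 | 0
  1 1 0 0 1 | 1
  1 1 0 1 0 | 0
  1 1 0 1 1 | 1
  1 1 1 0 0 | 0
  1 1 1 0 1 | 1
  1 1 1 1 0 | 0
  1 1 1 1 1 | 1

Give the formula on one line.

(((b | ~d) & e) & a)

  ~d = 11001100110011001100110011001100
  (b | ~d) = 11001100111111111100110011111111
  ((b | ~d) & e) = 01000100010101010100010001010101
  (((b | ~d) & e) & a) = 00000000000000000100010001010101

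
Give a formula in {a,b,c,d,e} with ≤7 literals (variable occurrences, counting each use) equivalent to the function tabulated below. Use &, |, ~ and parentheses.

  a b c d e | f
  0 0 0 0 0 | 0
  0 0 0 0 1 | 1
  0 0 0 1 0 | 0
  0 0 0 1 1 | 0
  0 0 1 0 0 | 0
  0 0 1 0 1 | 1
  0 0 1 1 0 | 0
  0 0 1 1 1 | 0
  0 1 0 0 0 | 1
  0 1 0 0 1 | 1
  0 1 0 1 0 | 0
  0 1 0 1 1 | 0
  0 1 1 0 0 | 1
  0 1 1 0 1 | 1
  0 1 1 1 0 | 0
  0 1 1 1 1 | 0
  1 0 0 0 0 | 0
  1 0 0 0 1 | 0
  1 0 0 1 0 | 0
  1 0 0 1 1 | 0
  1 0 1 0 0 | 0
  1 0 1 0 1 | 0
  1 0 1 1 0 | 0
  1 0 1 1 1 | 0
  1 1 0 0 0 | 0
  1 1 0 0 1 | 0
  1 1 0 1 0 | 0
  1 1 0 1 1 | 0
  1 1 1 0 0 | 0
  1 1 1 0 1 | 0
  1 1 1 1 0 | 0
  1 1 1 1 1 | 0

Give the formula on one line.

  ~a = 11111111111111110000000000000000
  (e | b) = 01010101111111110101010111111111
  ~d = 11001100110011001100110011001100
  ((e | b) & ~d) = 01000100110011000100010011001100
  (~a & ((e | b) & ~d)) = 01000100110011000000000000000000

(~a & ((e | b) & ~d))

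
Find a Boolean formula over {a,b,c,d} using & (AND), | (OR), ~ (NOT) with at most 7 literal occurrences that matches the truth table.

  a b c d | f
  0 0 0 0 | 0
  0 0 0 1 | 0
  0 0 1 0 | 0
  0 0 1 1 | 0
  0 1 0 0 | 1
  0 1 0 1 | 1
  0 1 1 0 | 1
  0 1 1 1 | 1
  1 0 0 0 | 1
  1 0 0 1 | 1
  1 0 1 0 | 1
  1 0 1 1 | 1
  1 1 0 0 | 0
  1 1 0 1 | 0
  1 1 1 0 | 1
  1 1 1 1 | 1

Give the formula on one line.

  ~b = 1111000011110000
  (b | a) = 0000111111111111
  (~b & (b | a)) = 0000000011110000
  ~a = 1111111100000000
  (c | ~a) = 1111111100110011
  ((c | ~a) & b) = 0000111100000011
  ((~b & (b | a)) | ((c | ~a) & b)) = 0000111111110011

((~b & (b | a)) | ((c | ~a) & b))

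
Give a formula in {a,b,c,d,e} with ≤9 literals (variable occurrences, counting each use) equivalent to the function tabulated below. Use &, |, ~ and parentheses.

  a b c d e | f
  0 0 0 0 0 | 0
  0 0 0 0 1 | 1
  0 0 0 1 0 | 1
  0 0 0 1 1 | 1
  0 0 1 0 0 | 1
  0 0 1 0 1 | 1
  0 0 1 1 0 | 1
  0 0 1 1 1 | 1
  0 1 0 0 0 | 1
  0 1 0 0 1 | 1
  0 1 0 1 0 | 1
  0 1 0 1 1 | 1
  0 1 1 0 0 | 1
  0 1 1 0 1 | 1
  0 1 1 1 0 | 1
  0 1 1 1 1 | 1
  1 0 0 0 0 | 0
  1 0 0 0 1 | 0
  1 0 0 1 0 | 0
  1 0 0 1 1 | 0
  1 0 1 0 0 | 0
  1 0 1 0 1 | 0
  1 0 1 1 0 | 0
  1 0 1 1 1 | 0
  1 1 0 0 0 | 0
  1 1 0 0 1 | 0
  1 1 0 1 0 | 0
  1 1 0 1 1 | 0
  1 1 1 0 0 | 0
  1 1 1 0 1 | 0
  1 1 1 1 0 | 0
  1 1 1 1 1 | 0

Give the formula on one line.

((e | (c | ((b & (c | ~e)) | ((d & ~a) | a)))) & ~a)

  ~e = 10101010101010101010101010101010
  (c | ~e) = 10101111101011111010111110101111
  (b & (c | ~e)) = 00000000101011110000000010101111
  ~a = 11111111111111110000000000000000
  (d & ~a) = 00110011001100110000000000000000
  ((d & ~a) | a) = 00110011001100111111111111111111
  ((b & (c | ~e)) | ((d & ~a) | a)) = 00110011101111111111111111111111
  (c | ((b & (c | ~e)) | ((d & ~a) | a))) = 00111111101111111111111111111111
  (e | (c | ((b & (c | ~e)) | ((d & ~a) | a)))) = 01111111111111111111111111111111
  ((e | (c | ((b & (c | ~e)) | ((d & ~a) | a)))) & ~a) = 01111111111111110000000000000000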